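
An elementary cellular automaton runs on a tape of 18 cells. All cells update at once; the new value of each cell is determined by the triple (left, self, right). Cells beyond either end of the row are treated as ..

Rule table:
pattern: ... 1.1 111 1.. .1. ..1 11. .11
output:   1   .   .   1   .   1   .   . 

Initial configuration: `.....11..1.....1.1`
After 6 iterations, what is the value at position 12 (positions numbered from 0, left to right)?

.

11111..11.11111...
.....11........111
11111..11111111...
.....11........111  (repeats iteration 2; period 2)
iteration 6: .....11........111
position 12 holds .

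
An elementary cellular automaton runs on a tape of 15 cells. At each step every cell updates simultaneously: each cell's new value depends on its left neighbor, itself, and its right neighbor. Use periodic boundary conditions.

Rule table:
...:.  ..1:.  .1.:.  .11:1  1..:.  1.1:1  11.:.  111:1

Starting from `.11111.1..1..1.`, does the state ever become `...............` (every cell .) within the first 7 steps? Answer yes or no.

step 1: .1111.1........
step 2: .111.1.........
step 3: .11.1..........
step 4: .1.1...........
step 5: ..1............
step 6: ...............
all cells are . at step 6

yes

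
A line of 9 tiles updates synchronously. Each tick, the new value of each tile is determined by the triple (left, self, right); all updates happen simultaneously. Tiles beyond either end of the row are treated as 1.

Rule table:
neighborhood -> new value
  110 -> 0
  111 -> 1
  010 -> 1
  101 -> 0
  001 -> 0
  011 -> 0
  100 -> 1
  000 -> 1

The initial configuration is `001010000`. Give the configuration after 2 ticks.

101011110
001001100

001001100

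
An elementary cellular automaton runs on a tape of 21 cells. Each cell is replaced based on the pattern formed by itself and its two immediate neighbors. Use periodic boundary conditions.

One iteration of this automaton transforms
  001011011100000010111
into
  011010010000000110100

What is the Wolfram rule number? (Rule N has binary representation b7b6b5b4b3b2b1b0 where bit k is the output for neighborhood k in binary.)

position 8: 111 → 0  (bit 7 = 0)
position 5: 110 → 0  (bit 6 = 0)
position 3: 101 → 0  (bit 5 = 0)
position 0: 100 → 0  (bit 4 = 0)
position 4: 011 → 1  (bit 3 = 1)
position 2: 010 → 1  (bit 2 = 1)
position 1: 001 → 1  (bit 1 = 1)
position 11: 000 → 0  (bit 0 = 0)
bits b7..b0 = 00001110 = 14

14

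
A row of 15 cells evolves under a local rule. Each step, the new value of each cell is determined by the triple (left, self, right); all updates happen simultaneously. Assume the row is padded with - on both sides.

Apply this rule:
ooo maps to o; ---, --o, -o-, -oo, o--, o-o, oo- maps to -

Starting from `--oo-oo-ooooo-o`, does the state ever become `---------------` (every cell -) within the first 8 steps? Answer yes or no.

---------ooo---
----------o----
---------------
all cells are - at step 3

yes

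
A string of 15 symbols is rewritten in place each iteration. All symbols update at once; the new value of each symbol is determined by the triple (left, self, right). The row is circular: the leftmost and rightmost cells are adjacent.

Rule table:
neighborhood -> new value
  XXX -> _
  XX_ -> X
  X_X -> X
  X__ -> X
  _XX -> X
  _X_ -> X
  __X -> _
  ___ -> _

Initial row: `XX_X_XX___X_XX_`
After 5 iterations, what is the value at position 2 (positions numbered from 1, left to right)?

XXXXXXXX__XXXXX
_______XX_X____
_______XXXXX___
_______X___XX__
_______XX__XXX_
position 2 holds _

_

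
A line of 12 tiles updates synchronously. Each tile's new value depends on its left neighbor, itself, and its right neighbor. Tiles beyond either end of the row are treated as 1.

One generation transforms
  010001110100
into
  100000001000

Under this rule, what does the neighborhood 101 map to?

At position 0 the neighborhood is 101; the next row has 1 there.

1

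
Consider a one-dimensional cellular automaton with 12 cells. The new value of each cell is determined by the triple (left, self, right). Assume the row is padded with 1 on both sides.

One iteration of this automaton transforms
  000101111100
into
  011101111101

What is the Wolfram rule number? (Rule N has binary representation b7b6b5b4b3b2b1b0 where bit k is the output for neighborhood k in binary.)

207

position 6: 111 → 1  (bit 7 = 1)
position 9: 110 → 1  (bit 6 = 1)
position 4: 101 → 0  (bit 5 = 0)
position 0: 100 → 0  (bit 4 = 0)
position 5: 011 → 1  (bit 3 = 1)
position 3: 010 → 1  (bit 2 = 1)
position 2: 001 → 1  (bit 1 = 1)
position 1: 000 → 1  (bit 0 = 1)
bits b7..b0 = 11001111 = 207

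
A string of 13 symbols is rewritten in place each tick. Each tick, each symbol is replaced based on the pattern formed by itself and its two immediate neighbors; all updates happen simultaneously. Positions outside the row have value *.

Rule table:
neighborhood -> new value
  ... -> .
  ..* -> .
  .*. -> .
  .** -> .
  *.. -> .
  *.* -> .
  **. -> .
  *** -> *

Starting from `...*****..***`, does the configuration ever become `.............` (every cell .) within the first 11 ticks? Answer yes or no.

yes

tick 1: ....***....**
tick 2: .....*......*
tick 3: .............
all cells are . at tick 3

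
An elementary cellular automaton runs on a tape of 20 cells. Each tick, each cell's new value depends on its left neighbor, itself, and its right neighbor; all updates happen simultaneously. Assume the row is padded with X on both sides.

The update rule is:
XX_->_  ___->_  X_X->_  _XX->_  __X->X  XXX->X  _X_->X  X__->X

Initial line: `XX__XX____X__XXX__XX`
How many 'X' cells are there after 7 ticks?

tick 1: X_XX__X__XXXX_X_XX_X
tick 2: ____XXXXX_XX__X_____
tick 3: X__X_XXX____XXXX___X
tick 4: _XXX__X_X__X_XX_X_X_
tick 5: __X_XXX_XXXX____X_X_
tick 6: XXX__X___XX_X__XX_X_
tick 7: XX_XXXX_X___XXX___X_
count of X: 11

11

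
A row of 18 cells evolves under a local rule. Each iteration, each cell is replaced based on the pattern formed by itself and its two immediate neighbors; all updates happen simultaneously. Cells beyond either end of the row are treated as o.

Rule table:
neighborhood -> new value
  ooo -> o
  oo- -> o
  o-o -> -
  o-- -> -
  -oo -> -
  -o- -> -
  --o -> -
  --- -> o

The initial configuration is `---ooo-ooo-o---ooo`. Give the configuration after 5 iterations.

-o--oo--oo---o--oo
-----o---o-o-----o
-ooo---o-----ooo--
--oo-o---ooo--oo--
---o---o--oo---o--

---o---o--oo---o--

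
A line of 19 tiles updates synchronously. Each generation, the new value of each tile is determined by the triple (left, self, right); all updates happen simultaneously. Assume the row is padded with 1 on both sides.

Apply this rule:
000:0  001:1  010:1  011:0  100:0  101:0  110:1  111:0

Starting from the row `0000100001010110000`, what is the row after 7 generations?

0110101101010010110

0001100011010010001
0010100101010110010
0110101101010010110
0010100101010110010  (repeats generation 2; period 2)
generation 7: 0110101101010010110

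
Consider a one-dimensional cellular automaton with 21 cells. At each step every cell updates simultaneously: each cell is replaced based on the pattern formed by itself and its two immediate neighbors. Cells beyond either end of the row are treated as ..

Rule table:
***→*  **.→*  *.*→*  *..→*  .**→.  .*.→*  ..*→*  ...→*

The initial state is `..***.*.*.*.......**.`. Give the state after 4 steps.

**.**.***************

**.***************.**
.**.***************.*
*.**.****************
**.**.***************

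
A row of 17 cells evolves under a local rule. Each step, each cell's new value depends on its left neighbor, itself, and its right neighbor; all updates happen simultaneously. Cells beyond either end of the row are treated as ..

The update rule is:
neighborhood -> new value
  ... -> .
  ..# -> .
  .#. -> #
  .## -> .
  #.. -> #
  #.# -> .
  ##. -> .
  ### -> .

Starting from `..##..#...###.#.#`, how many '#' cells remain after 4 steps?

step 1: ....#.##......#.#
step 2: ....#...#.....#.#
step 3: ....##..##....#.#
step 4: ......#...#...#.#
count of #: 4

4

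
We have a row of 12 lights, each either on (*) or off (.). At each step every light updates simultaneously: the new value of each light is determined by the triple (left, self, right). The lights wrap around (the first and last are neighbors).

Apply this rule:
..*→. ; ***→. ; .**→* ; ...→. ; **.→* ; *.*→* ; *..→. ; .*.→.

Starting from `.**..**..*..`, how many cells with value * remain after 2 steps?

step 1: .**..**.....
step 2: .**..**.....
count of *: 4

4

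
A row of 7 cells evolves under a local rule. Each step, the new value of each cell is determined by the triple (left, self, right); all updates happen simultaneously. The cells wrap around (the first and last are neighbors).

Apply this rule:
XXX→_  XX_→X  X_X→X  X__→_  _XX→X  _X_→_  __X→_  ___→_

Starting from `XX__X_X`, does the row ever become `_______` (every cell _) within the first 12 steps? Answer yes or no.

yes

_X___XX
X____XX
X____X_
______X
_______
all cells are _ at step 5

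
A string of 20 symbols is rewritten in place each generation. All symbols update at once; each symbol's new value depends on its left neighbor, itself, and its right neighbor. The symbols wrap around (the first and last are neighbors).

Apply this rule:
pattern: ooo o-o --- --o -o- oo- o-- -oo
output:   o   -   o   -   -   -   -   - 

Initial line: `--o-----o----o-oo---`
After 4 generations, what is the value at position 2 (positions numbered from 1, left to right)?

generation 1: o---ooo---oo------oo
generation 2: --o--o--o----oooo--o
generation 3: ----------oo--oo----
generation 4: ooooooooo--------ooo
position 2 holds o

o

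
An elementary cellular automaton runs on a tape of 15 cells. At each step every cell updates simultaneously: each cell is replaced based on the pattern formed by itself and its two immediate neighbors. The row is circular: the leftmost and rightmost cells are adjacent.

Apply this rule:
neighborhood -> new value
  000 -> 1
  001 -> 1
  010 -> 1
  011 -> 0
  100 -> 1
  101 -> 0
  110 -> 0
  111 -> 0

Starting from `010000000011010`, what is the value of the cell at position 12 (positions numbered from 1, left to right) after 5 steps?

111111111100011
000000000011100
111111111100011  (repeats step 1; period 2)
step 5: 111111111100011
position 12 holds 0

0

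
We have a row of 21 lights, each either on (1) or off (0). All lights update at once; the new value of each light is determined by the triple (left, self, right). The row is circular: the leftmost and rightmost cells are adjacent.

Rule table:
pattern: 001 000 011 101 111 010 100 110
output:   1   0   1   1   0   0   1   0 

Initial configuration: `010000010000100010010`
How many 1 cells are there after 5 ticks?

12

101000101001010101101
010101010110101011011
101010101101010110110
010101011010101101101
101010110101011011010
count of 1: 12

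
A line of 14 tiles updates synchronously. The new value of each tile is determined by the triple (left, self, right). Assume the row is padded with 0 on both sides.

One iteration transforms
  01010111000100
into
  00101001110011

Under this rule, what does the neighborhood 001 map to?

At position 0 the neighborhood is 001; the next row has 0 there.

0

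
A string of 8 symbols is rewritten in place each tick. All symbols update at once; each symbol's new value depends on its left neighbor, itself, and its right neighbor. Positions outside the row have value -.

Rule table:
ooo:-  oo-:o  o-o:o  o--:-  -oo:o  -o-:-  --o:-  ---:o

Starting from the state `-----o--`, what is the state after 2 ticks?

o--o-o--

tick 1: oooo---o
tick 2: o--o-o--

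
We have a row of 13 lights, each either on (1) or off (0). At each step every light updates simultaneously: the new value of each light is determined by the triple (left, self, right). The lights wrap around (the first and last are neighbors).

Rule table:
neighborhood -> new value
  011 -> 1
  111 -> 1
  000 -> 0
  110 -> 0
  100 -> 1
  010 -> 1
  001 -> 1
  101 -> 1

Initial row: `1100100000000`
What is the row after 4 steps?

1110111011101

1011110000001
0111101000011
1111011100110
1110111011101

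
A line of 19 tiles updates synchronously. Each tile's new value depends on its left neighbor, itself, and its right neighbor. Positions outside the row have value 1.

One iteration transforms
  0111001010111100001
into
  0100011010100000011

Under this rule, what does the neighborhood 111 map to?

0

At position 2 the neighborhood is 111; the next row has 0 there.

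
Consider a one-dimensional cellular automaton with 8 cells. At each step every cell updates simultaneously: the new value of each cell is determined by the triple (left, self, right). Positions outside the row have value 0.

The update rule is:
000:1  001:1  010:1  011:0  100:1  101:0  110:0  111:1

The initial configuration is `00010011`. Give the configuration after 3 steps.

step 1: 11111100
step 2: 01111011
step 3: 10110000

10110000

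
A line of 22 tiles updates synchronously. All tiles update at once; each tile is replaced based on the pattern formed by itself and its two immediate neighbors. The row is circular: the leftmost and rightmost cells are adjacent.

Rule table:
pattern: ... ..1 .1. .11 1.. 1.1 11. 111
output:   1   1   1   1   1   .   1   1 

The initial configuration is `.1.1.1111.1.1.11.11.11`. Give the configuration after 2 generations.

.1.1.1111.1.1.11.11.11

.1.1.1111.1.1.11.11.11  (fixed point — unchanged through generation 2)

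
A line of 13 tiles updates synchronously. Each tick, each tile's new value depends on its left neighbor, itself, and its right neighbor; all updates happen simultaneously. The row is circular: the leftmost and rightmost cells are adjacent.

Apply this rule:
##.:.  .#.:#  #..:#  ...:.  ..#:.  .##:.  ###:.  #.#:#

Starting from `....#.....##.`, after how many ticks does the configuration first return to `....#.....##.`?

....##......#
#.....#.....#
.#....##.....
.##.....#....
...#....##...
...##.....#..
.....#....##.
.....##.....#
#......#....#
.#.....##....
.##......#...
...#.....##..
...##......#.
.....#.....##
#....##......
##.....#.....
..#....##....
..##.....#...
....#....##..
....##.....#.
......#....##
#.....##.....
##......#....
..#.....##...
..##......#..
....#.....##.

26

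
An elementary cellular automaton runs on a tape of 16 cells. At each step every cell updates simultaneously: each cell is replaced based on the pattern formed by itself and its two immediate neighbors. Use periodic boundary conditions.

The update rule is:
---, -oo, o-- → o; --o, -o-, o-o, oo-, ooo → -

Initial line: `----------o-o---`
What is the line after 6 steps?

-----------ooo-o

ooooooooo----ooo
---------ooo-o--
oooooooo-o----oo
----------ooo-o-
ooooooooo-o----o
-----------ooo-o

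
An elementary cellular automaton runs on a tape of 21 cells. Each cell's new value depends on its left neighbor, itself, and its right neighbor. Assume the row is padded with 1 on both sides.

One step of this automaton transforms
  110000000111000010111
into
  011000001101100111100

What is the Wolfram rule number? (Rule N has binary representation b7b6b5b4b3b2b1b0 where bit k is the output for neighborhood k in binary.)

126

position 0: 111 → 0  (bit 7 = 0)
position 1: 110 → 1  (bit 6 = 1)
position 17: 101 → 1  (bit 5 = 1)
position 2: 100 → 1  (bit 4 = 1)
position 9: 011 → 1  (bit 3 = 1)
position 16: 010 → 1  (bit 2 = 1)
position 8: 001 → 1  (bit 1 = 1)
position 3: 000 → 0  (bit 0 = 0)
bits b7..b0 = 01111110 = 126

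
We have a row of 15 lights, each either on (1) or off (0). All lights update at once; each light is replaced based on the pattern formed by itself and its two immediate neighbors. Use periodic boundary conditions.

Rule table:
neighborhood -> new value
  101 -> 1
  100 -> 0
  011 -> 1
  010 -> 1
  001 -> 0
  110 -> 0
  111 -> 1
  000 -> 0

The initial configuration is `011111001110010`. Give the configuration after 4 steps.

010000001000010

011110001100010
011100001000010
011000001000010
010000001000010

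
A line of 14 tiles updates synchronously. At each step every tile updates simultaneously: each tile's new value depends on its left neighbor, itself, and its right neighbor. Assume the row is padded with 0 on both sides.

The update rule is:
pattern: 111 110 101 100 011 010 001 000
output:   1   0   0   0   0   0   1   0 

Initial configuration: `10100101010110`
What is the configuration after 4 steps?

01000000000000

step 1: 00001000000000
step 2: 00010000000000
step 3: 00100000000000
step 4: 01000000000000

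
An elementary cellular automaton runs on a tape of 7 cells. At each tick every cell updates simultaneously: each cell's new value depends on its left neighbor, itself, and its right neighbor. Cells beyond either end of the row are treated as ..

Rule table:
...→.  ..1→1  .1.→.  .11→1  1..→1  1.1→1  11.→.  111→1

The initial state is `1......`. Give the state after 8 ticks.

.1.....
1.1....
.1.1...
1.1.1..
.1.1.1.
1.1.1.1
.1.1.1.  (repeats tick 5; period 2)
tick 8: 1.1.1.1

1.1.1.1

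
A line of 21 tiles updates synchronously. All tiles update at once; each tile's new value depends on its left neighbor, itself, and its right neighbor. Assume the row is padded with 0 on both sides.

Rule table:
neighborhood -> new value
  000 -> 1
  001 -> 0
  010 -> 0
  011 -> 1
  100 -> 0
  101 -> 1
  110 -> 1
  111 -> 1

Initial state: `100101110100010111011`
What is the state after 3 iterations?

000011111001001111111
111011111000001111111
111111111011101111111

111111111011101111111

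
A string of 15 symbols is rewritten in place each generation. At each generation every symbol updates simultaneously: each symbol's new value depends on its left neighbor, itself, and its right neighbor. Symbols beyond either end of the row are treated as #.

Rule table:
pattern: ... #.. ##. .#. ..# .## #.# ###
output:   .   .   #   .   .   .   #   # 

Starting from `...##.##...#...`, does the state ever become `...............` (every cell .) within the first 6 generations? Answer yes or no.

....##.#.......
.....##........
......#........
...............
all cells are . at generation 4

yes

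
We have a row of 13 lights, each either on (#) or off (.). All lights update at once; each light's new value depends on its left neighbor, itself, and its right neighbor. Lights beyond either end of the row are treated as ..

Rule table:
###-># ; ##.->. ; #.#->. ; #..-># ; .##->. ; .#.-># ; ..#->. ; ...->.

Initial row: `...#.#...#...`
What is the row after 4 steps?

.....#...#...

step 1: ...#.##..##..
step 2: ...#...#...#.
step 3: ...##..##..##
step 4: .....#...#...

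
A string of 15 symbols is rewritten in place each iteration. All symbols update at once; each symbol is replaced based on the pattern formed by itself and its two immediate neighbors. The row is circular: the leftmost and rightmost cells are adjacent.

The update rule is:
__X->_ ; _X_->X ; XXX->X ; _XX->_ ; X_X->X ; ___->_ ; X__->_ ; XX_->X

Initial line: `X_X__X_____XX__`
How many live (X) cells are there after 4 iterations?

iteration 1: XXX__X______X__
iteration 2: _XX__X______X__
iteration 3: __X__X______X__
iteration 4: __X__X______X__
count of X: 3

3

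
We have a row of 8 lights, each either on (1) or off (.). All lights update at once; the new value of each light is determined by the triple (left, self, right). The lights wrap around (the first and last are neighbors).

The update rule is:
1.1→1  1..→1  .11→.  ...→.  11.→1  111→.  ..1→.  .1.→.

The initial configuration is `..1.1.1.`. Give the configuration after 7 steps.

.1.1.1..

step 1: ...1.1.1
step 2: 1...1.1.
step 3: .1...1.1
step 4: 1.1...1.
step 5: .1.1...1
step 6: 1.1.1...
step 7: .1.1.1..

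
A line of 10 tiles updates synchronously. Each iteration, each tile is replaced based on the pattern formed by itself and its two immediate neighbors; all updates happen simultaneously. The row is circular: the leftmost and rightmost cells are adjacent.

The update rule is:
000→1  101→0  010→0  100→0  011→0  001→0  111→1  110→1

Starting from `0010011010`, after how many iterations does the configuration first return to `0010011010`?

15

iteration 1: 1000001000
iteration 2: 0011100010
iteration 3: 1001101000
iteration 4: 0000100010
iteration 5: 1110001000
iteration 6: 0110100010
iteration 7: 0010001000
iteration 8: 1000100011
iteration 9: 1010001001
iteration 10: 1000100000
iteration 11: 0010001110
iteration 12: 1000100110
iteration 13: 0010000010
iteration 14: 1000111000
iteration 15: 0010011010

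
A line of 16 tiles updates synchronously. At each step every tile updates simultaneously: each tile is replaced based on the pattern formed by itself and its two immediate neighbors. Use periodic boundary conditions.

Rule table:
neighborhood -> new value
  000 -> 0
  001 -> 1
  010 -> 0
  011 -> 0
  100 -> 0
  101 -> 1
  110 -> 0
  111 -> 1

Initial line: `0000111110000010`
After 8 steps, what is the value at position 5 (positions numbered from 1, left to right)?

0001011100000100
0010101000001000
0101010000010000
1010100000100000
0101000001000001
1010000010000010
0100000100000101
1000001000001010
position 5 holds 0

0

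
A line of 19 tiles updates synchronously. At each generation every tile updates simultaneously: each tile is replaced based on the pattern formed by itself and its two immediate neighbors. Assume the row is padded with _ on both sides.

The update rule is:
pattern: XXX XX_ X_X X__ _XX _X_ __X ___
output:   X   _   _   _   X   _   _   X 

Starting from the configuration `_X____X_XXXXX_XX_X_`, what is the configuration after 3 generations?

X_______XX__XXX_XX_

generation 1: ___XX___XXXX__X____
generation 2: XX_X__X_XXX_____XXX
generation 3: X_______XX__XXX_XX_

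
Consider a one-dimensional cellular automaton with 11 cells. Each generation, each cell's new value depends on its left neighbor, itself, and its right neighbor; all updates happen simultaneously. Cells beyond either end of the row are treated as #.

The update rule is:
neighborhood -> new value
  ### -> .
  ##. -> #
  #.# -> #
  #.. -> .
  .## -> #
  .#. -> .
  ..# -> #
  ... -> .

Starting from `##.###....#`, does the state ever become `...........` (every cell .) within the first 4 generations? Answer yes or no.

.###.#...##
##.##...##.
.####..####
##..#.##...
generation 4 is ##..#.##..., still not uniform .

no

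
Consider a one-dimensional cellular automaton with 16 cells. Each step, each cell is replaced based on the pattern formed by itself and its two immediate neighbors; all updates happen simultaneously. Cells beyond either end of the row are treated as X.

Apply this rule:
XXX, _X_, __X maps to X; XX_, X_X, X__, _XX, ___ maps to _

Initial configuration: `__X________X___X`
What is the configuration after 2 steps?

step 1: _XX_______XX__X_
step 2: _________X___XX_

_________X___XX_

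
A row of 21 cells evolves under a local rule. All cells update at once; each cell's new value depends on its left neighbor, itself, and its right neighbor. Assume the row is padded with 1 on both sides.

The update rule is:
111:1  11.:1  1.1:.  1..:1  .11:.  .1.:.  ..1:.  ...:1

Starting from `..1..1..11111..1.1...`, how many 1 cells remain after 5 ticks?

14

1..1..1..11111....11.
11..1..1..1111111..1.
111..1..1..1111111...
1111..1..1..11111111.
11111..1..1..1111111.
count of 1: 14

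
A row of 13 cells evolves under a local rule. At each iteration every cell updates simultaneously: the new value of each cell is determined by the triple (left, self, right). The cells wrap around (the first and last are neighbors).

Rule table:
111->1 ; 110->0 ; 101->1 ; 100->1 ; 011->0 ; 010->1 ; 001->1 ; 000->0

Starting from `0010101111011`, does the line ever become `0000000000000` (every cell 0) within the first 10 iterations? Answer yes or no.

1111110110100
0111101001111
1011011110110
1100101101001
1011110011110
1101101101101
1010010010010
1111111111111
1111111111111  (fixed point — unchanged through iteration 10)
iteration 10 is 1111111111111, still not uniform 0

no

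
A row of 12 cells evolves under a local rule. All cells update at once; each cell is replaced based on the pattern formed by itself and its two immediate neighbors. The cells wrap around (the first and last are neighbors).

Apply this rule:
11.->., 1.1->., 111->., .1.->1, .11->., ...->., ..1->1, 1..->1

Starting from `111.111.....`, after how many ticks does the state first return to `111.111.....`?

4

.......1...1
1.....111.11
.1...1......
111.111.....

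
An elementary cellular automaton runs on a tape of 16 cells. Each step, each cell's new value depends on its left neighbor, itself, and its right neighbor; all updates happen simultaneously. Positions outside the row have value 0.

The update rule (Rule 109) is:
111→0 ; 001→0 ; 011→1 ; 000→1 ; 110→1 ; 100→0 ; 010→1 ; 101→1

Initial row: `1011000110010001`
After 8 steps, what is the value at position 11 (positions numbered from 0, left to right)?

1

step 1: 1111010110010101
step 2: 1001111110011111
step 3: 1001000010010001
step 4: 1001011010010101
step 5: 1001111110011111  (repeats step 2; period 3)
step 8: 1001111110011111
position 11 holds 1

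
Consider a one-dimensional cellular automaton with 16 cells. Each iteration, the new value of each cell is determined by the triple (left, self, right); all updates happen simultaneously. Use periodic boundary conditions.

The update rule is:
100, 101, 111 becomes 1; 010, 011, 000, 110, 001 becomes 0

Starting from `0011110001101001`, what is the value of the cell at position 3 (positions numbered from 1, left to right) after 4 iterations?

0

1001101000010100
0100010100001010
0010001010000101
1001000101000010
position 3 holds 0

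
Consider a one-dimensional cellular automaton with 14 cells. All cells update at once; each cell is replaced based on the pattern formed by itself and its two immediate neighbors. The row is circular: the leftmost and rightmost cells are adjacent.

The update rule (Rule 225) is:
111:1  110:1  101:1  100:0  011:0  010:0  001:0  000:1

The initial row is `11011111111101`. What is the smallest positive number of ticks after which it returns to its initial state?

14

tick 1: 11101111111110
tick 2: 01110111111111
tick 3: 10111011111111
tick 4: 11011101111111
tick 5: 11101110111111
tick 6: 11110111011111
tick 7: 11111011101111
tick 8: 11111101110111
tick 9: 11111110111011
tick 10: 11111111011101
tick 11: 11111111101110
tick 12: 01111111110111
tick 13: 10111111111011
tick 14: 11011111111101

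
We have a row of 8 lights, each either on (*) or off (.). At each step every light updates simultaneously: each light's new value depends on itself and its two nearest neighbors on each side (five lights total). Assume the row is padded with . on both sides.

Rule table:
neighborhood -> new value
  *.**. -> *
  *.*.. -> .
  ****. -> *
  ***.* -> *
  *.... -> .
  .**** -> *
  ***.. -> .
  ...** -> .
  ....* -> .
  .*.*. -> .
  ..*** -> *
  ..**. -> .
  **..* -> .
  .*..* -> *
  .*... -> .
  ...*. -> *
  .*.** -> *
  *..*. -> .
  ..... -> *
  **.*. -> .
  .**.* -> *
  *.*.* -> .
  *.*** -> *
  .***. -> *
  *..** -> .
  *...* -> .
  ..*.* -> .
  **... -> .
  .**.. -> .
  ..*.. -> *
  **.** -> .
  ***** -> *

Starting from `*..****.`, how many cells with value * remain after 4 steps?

4

**.***..
.*.**...
*.**...*
.**...**
count of *: 4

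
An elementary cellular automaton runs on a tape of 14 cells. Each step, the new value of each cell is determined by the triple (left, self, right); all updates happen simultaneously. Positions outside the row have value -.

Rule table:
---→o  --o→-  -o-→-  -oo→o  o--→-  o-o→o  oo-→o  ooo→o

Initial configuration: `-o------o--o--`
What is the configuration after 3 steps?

oooooooooooo-o

step 1: ---oooo------o
step 2: oo-oooo-oooo--
step 3: oooooooooooo-o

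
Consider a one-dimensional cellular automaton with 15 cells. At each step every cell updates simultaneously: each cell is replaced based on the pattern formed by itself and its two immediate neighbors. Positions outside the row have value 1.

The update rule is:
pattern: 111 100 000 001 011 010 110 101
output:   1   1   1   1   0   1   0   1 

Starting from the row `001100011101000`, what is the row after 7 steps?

110011101011111
101101011101111
010011101010111
111101011111011
111011101110101
110101010101110
101111111110101

101111111110101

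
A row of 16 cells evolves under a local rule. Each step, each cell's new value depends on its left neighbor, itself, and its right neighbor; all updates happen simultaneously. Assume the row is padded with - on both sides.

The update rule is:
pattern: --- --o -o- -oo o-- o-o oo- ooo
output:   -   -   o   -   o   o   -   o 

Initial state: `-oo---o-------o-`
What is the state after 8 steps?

---------oo---o-

step 1: ---o--oo------oo
step 2: ---oo---o-------
step 3: -----o--oo------
step 4: -----oo---o-----
step 5: -------o--oo----
step 6: -------oo---o---
step 7: ---------o--oo--
step 8: ---------oo---o-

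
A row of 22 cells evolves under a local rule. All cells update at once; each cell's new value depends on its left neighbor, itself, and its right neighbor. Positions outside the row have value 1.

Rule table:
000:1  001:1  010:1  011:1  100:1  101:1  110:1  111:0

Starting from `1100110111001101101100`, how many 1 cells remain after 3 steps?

step 1: 0111111101111111111111
step 2: 1100000111000000000000
step 3: 0111111101111111111111
count of 1: 20

20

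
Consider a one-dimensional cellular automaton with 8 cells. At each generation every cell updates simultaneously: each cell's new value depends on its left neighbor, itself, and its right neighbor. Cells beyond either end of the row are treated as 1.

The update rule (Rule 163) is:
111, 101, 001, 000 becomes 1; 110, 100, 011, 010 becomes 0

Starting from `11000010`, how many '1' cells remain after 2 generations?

10011101
00101010
count of 1: 3

3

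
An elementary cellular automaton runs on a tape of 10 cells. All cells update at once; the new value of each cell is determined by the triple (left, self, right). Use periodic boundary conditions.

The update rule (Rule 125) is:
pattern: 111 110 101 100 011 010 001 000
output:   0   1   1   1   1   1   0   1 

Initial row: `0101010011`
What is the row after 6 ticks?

0011111010

tick 1: 1111111011
tick 2: 0000001110
tick 3: 1111101011
tick 4: 0000111110
tick 5: 1110100011
tick 6: 0011111010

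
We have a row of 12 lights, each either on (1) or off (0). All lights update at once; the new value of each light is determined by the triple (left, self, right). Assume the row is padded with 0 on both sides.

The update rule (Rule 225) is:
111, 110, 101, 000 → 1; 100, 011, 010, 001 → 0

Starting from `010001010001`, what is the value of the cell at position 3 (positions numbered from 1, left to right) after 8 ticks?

1

000100100100
110000000001
010111111100
001011111101
100101111110
000010111110
111001011110
011000101110
position 3 holds 1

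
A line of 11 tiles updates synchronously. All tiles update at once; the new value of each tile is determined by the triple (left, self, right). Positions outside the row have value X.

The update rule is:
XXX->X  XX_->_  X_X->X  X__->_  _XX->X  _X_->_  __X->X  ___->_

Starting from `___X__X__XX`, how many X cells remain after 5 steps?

8

__X__X__XXX
_X__X__XXXX
X__X__XXXXX
__X__XXXXXX
_X__XXXXXXX
count of X: 8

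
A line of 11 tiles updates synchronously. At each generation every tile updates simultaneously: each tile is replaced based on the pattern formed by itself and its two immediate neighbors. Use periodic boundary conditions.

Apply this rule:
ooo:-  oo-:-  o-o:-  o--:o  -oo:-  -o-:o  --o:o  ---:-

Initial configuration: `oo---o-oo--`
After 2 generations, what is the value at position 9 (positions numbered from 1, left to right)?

generation 1: --o-oo---oo
generation 2: ooo---o-o--
position 9 holds o

o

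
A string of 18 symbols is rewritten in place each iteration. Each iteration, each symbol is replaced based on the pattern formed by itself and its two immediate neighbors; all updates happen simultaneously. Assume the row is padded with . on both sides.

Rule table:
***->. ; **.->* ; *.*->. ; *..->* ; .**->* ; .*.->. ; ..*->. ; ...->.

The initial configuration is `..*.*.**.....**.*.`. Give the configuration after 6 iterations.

......***....**..*
......*.**...***..
........***..*.**.
........*.**...***
..........***..*.*
..........*.**....

..........*.**....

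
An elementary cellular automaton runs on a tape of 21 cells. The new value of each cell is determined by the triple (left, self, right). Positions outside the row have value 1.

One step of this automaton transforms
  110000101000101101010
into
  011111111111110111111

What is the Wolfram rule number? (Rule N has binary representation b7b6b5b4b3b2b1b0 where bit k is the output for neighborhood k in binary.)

119

position 0: 111 → 0  (bit 7 = 0)
position 1: 110 → 1  (bit 6 = 1)
position 7: 101 → 1  (bit 5 = 1)
position 2: 100 → 1  (bit 4 = 1)
position 14: 011 → 0  (bit 3 = 0)
position 6: 010 → 1  (bit 2 = 1)
position 5: 001 → 1  (bit 1 = 1)
position 3: 000 → 1  (bit 0 = 1)
bits b7..b0 = 01110111 = 119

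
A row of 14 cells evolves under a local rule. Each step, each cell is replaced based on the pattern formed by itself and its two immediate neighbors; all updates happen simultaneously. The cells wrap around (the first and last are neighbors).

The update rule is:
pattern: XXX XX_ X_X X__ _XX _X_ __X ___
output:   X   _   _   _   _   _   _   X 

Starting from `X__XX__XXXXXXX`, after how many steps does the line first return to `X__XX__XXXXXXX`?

14

________XXXXXX
_XXXXXX__XXXX_
__XXXX____XX__
X__XX__XX____X
__________XX__
XXXXXXXXX____X
XXXXXXXX__XX__
_XXXXXX_______
__XXXX__XXXXXX
___XX____XXXX_
XX____XX__XX__
___XX_________
XX____XXXXXXXX
X__XX__XXXXXXX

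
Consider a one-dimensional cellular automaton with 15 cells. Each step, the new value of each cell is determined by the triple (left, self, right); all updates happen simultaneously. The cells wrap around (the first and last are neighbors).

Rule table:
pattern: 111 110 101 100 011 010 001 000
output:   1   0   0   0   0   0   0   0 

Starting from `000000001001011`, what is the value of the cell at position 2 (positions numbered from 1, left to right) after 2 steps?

0

000000000000000
000000000000000
position 2 holds 0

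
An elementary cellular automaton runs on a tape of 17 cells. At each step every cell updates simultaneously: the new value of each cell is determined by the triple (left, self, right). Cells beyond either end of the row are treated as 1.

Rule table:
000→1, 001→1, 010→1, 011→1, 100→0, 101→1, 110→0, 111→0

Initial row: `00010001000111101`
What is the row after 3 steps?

00011001100111001

01110111011100011
11001100110001110
00011001100111001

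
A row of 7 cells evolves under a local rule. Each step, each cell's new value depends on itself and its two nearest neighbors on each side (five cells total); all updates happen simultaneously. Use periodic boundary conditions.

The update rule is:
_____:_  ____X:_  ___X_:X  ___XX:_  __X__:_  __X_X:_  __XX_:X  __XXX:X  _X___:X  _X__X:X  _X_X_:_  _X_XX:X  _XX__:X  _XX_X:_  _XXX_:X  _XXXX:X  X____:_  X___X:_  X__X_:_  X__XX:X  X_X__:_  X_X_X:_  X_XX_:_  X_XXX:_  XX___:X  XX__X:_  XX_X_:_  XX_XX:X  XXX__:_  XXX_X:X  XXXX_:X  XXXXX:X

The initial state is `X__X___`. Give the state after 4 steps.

X___X__

_X__X_X
__X____
_X_X___
X___X__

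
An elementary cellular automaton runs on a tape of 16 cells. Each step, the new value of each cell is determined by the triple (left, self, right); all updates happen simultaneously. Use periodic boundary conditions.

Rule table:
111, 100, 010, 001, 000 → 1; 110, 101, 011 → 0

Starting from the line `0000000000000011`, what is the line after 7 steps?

step 1: 1111111111111100
step 2: 0111111111111011
step 3: 0011111111110000
step 4: 1101111111101111
step 5: 1000111111000111
step 6: 0111011110111011
step 7: 0010001100010000

0010001100010000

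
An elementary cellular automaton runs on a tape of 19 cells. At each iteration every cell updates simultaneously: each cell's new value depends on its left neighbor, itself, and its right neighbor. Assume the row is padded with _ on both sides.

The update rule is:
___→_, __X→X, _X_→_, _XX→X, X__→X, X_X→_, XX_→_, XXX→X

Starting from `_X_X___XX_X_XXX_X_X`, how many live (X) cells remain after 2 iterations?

X___X_XX____XX_____
_X_X__X_X__XX_X____
count of X: 7

7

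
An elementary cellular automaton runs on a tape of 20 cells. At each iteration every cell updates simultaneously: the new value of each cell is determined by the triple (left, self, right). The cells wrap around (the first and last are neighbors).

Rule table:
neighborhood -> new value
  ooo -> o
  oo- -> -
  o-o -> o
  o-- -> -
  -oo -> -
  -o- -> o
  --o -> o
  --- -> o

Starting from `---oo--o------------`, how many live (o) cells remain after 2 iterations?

iteration 1: ooo---oo-ooooooooooo
iteration 2: oo--oo--o-oooooooooo
count of o: 15

15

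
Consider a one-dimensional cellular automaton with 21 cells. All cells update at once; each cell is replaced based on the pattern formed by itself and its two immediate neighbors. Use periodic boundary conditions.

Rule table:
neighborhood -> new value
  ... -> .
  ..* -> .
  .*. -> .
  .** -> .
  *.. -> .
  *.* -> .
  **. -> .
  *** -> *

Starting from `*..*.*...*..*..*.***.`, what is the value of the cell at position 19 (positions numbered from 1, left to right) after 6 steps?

.

..................*..
.....................
.....................  (fixed point — unchanged through step 6)
position 19 holds .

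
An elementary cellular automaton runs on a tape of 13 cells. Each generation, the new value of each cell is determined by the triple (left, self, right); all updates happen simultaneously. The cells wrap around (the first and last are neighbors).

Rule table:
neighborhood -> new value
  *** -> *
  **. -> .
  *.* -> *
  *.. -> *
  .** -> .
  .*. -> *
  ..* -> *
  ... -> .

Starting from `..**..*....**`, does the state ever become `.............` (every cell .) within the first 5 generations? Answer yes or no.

**..****..*..
..**.**.*****
**..*..*.***.
..*******.*.*
**.*****.****
generation 5 is **.*****.****, still not uniform .

no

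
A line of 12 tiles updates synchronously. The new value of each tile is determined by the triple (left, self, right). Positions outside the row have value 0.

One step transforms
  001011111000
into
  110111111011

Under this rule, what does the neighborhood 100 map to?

At position 9 the neighborhood is 100; the next row has 0 there.

0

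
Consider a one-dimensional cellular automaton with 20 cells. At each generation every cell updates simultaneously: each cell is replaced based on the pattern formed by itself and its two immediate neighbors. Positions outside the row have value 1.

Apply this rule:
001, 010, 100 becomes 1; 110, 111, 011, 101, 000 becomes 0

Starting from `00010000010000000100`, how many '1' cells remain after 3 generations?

10111000111000001111
00000101000100010000
10001101101110111001
count of 1: 12

12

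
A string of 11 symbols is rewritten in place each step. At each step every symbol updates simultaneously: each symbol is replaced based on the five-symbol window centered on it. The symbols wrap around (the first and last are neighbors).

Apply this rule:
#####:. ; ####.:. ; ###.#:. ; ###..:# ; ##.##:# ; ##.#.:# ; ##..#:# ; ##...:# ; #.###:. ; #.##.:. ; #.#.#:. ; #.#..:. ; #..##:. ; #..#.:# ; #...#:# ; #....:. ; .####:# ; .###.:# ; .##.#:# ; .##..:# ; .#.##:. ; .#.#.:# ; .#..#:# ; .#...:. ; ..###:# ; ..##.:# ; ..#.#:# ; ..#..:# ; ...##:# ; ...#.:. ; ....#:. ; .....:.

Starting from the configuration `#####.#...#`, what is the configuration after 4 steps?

step 1: #....#..###
step 2: ##...##.##.
step 3: .#######.##
step 4: #.#.....#.#

#.#.....#.#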